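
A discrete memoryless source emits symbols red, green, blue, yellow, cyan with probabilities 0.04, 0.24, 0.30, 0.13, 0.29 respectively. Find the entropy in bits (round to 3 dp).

H = −Σ pᵢ log₂ pᵢ.
−0.04·log₂(0.04) = 0.1858
−0.24·log₂(0.24) = 0.4941
−0.30·log₂(0.30) = 0.5211
−0.13·log₂(0.13) = 0.3826
−0.29·log₂(0.29) = 0.5179
Sum ≈ 2.1015 → 2.102 bits.

2.102 bits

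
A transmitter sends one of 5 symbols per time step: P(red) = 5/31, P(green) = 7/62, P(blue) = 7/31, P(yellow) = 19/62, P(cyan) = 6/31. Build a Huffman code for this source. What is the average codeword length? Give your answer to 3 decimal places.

Repeatedly combine the two least-probable nodes; the expected code length is the sum of the merged weights.
merge 7/62 + 5/31 → 17/62
merge 6/31 + 7/31 → 13/31
merge 17/62 + 19/62 → 18/31
merge 13/31 + 18/31 → 1
L = 17/62 + 13/31 + 18/31 + 1 = 141/62 ≈ 2.274 bits/symbol.

2.274 bits/symbol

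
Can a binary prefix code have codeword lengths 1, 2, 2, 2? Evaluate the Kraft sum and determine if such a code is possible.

With common denominator 2^2 = 4: Σ 2^(−ℓᵢ) = 2/4 + 1/4 + 1/4 + 1/4 = 5/4 = 1.25.
Kraft's inequality requires Σ ≤ 1; here Σ = 1.25 > 1, so no such prefix code exists.

1.25; no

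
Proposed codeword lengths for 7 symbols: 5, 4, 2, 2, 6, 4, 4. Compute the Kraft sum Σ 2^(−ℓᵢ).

0.734375

With common denominator 2^6 = 64: Σ 2^(−ℓᵢ) = 2/64 + 4/64 + 16/64 + 16/64 + 1/64 + 4/64 + 4/64 = 47/64 = 0.734375.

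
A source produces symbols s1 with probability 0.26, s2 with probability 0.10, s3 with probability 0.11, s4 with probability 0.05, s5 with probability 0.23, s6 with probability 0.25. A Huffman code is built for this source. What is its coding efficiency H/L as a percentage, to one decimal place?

Entropy H = −Σ p log₂ p ≈ 2.3915 bits.
Huffman merges: 1/20+1/10→3/20; 11/100+3/20→13/50; 23/100+1/4→12/25; 13/50+13/50→13/25; 12/25+13/25→1. L = 241/100 ≈ 2.4100.
Efficiency = H/L = 2.3915/2.4100 = 99.2%.

99.2%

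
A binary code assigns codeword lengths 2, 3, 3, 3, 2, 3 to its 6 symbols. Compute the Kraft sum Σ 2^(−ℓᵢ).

With common denominator 2^3 = 8: Σ 2^(−ℓᵢ) = 2/8 + 1/8 + 1/8 + 1/8 + 2/8 + 1/8 = 8/8 = 1.

1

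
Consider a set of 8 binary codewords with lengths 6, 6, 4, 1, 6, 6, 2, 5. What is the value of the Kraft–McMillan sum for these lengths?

0.90625

With common denominator 2^6 = 64: Σ 2^(−ℓᵢ) = 1/64 + 1/64 + 4/64 + 32/64 + 1/64 + 1/64 + 16/64 + 2/64 = 58/64 = 0.90625.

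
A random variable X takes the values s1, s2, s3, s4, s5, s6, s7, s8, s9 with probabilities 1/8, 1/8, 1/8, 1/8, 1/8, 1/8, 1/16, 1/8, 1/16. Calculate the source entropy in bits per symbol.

3.125 bits

Each probability is a power of 1/2, so log₂(1/p) is an integer.
H = Σ p·log₂(1/p) = 1/8·3 + 1/8·3 + 1/8·3 + 1/8·3 + 1/8·3 + 1/8·3 + 1/16·4 + 1/8·3 + 1/16·4 = 3.125 bits.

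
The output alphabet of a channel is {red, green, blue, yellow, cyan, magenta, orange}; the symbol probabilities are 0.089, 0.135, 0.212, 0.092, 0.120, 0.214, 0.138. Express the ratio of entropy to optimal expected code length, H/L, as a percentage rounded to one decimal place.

Entropy H = −Σ p log₂ p ≈ 2.7291 bits.
Huffman merges: 89/1000+23/250→181/1000; 3/25+27/200→51/200; 69/500+181/1000→319/1000; 53/250+107/500→213/500; 51/200+319/1000→287/500; 213/500+287/500→1. L = 551/200 ≈ 2.7550.
Efficiency = H/L = 2.7291/2.7550 = 99.1%.

99.1%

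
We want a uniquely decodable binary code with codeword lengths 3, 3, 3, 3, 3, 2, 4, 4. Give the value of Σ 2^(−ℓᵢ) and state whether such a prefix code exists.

1; yes

With common denominator 2^4 = 16: Σ 2^(−ℓᵢ) = 2/16 + 2/16 + 2/16 + 2/16 + 2/16 + 4/16 + 1/16 + 1/16 = 16/16 = 1.
Kraft's inequality requires Σ ≤ 1; here Σ = 1 ≤ 1, so such a prefix code exists.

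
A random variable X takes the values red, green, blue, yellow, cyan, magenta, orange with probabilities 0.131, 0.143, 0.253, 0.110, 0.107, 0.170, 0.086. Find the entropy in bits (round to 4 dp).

H = −Σ pᵢ log₂ pᵢ.
−0.131·log₂(0.131) = 0.3841
−0.143·log₂(0.143) = 0.4012
−0.253·log₂(0.253) = 0.5016
−0.110·log₂(0.110) = 0.3503
−0.107·log₂(0.107) = 0.3450
−0.170·log₂(0.170) = 0.4346
−0.086·log₂(0.086) = 0.3044
Sum ≈ 2.7213 → 2.7213 bits.

2.7213 bits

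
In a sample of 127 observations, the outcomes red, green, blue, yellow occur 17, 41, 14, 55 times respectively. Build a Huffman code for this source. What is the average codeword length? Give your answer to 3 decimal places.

Probabilities are the counts divided by 127.
Repeatedly combine the two least-probable nodes; the expected code length is the sum of the merged weights.
merge 14/127 + 17/127 → 31/127
merge 31/127 + 41/127 → 72/127
merge 55/127 + 72/127 → 1
L = 31/127 + 72/127 + 1 = 230/127 ≈ 1.811 bits/symbol.

1.811 bits/symbol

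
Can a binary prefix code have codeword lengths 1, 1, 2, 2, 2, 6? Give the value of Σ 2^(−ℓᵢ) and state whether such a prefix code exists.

1.765625; no

With common denominator 2^6 = 64: Σ 2^(−ℓᵢ) = 32/64 + 32/64 + 16/64 + 16/64 + 16/64 + 1/64 = 113/64 = 1.765625.
Kraft's inequality requires Σ ≤ 1; here Σ = 1.765625 > 1, so no such prefix code exists.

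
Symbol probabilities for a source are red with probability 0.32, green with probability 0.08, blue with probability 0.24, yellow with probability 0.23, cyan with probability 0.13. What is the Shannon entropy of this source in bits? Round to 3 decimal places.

2.182 bits

H = −Σ pᵢ log₂ pᵢ.
−0.32·log₂(0.32) = 0.5260
−0.08·log₂(0.08) = 0.2915
−0.24·log₂(0.24) = 0.4941
−0.23·log₂(0.23) = 0.4877
−0.13·log₂(0.13) = 0.3826
Sum ≈ 2.1820 → 2.182 bits.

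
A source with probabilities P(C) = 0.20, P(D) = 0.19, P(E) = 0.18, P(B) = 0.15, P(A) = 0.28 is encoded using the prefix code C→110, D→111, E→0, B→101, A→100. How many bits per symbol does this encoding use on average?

2.64 bits/symbol

L̄ = Σ pᵢ·ℓᵢ = 0.20·3 + 0.19·3 + 0.18·1 + 0.15·3 + 0.28·3 = 2.64 bits/symbol.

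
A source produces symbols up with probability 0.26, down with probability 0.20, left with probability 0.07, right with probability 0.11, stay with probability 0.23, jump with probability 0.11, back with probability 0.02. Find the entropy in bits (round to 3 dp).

H = −Σ pᵢ log₂ pᵢ.
−0.26·log₂(0.26) = 0.5053
−0.20·log₂(0.20) = 0.4644
−0.07·log₂(0.07) = 0.2686
−0.11·log₂(0.11) = 0.3503
−0.23·log₂(0.23) = 0.4877
−0.11·log₂(0.11) = 0.3503
−0.02·log₂(0.02) = 0.1129
Sum ≈ 2.5393 → 2.539 bits.

2.539 bits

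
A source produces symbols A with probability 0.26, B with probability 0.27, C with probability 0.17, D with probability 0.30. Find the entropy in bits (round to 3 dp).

H = −Σ pᵢ log₂ pᵢ.
−0.26·log₂(0.26) = 0.5053
−0.27·log₂(0.27) = 0.5100
−0.17·log₂(0.17) = 0.4346
−0.30·log₂(0.30) = 0.5211
Sum ≈ 1.9710 → 1.971 bits.

1.971 bits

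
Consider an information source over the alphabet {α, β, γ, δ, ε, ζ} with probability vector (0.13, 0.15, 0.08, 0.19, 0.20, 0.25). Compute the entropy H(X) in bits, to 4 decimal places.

2.5043 bits

H = −Σ pᵢ log₂ pᵢ.
−0.13·log₂(0.13) = 0.3826
−0.15·log₂(0.15) = 0.4105
−0.08·log₂(0.08) = 0.2915
−0.19·log₂(0.19) = 0.4552
−0.20·log₂(0.20) = 0.4644
−0.25·log₂(0.25) = 0.5000
Sum ≈ 2.5043 → 2.5043 bits.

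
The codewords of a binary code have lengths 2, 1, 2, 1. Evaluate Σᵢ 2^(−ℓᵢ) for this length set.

With common denominator 2^2 = 4: Σ 2^(−ℓᵢ) = 1/4 + 2/4 + 1/4 + 2/4 = 6/4 = 1.5.

1.5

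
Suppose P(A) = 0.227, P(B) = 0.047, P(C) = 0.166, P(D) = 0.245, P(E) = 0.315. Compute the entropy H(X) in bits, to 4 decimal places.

H = −Σ pᵢ log₂ pᵢ.
−0.227·log₂(0.227) = 0.4856
−0.047·log₂(0.047) = 0.2073
−0.166·log₂(0.166) = 0.4301
−0.245·log₂(0.245) = 0.4971
−0.315·log₂(0.315) = 0.5250
Sum ≈ 2.1451 → 2.1451 bits.

2.1451 bits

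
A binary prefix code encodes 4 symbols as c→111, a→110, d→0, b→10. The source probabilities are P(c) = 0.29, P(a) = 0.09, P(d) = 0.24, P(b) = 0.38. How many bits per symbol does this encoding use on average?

2.14 bits/symbol

L̄ = Σ pᵢ·ℓᵢ = 0.29·3 + 0.09·3 + 0.24·1 + 0.38·2 = 2.14 bits/symbol.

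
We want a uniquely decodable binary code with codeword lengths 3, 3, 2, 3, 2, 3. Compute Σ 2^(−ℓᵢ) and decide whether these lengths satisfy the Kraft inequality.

With common denominator 2^3 = 8: Σ 2^(−ℓᵢ) = 1/8 + 1/8 + 2/8 + 1/8 + 2/8 + 1/8 = 8/8 = 1.
Kraft's inequality requires Σ ≤ 1; here Σ = 1 ≤ 1, so such a prefix code exists.

1; yes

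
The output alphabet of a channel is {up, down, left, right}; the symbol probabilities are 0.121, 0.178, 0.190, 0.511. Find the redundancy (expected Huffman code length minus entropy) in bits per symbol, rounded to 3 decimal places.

0.026 bits

Entropy H = −Σ p log₂ p ≈ 1.7621 bits.
Huffman merges: 121/1000+89/500→299/1000; 19/100+299/1000→489/1000; 489/1000+511/1000→1. L = 447/250 ≈ 1.7880.
L − H = 1.7880 − 1.7621 = 0.026 bits.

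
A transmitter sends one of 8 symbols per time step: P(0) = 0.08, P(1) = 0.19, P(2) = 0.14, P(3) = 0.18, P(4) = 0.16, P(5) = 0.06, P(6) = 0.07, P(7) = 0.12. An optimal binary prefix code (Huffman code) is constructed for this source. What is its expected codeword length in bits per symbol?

2.94 bits/symbol

Repeatedly combine the two least-probable nodes; the expected code length is the sum of the merged weights.
merge 3/50 + 7/100 → 13/100
merge 2/25 + 3/25 → 1/5
merge 13/100 + 7/50 → 27/100
merge 4/25 + 9/50 → 17/50
merge 19/100 + 1/5 → 39/100
merge 27/100 + 17/50 → 61/100
merge 39/100 + 61/100 → 1
L = 13/100 + 1/5 + 27/100 + 17/50 + 39/100 + 61/100 + 1 = 147/50 = 2.94 bits/symbol.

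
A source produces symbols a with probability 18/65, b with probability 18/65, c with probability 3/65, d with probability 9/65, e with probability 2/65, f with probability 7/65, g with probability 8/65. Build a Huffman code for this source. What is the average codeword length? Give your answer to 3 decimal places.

2.523 bits/symbol

Repeatedly combine the two least-probable nodes; the expected code length is the sum of the merged weights.
merge 2/65 + 3/65 → 1/13
merge 1/13 + 7/65 → 12/65
merge 8/65 + 9/65 → 17/65
merge 12/65 + 17/65 → 29/65
merge 18/65 + 18/65 → 36/65
merge 29/65 + 36/65 → 1
L = 1/13 + 12/65 + 17/65 + 29/65 + 36/65 + 1 = 164/65 ≈ 2.523 bits/symbol.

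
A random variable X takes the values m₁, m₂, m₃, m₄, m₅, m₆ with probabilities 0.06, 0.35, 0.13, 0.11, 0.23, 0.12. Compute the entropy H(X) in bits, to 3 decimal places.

2.361 bits

H = −Σ pᵢ log₂ pᵢ.
−0.06·log₂(0.06) = 0.2435
−0.35·log₂(0.35) = 0.5301
−0.13·log₂(0.13) = 0.3826
−0.11·log₂(0.11) = 0.3503
−0.23·log₂(0.23) = 0.4877
−0.12·log₂(0.12) = 0.3671
Sum ≈ 2.3613 → 2.361 bits.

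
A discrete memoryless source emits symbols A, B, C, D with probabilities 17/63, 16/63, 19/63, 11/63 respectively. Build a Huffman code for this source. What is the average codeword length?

2 bits/symbol

Repeatedly combine the two least-probable nodes; the expected code length is the sum of the merged weights.
merge 11/63 + 16/63 → 3/7
merge 17/63 + 19/63 → 4/7
merge 3/7 + 4/7 → 1
L = 3/7 + 4/7 + 1 = 2 bits/symbol.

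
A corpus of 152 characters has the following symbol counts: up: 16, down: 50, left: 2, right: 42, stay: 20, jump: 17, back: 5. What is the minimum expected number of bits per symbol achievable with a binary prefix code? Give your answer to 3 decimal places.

Probabilities are the counts divided by 152.
Repeatedly combine the two least-probable nodes; the expected code length is the sum of the merged weights.
merge 1/76 + 5/152 → 7/152
merge 7/152 + 2/19 → 23/152
merge 17/152 + 5/38 → 37/152
merge 23/152 + 37/152 → 15/38
merge 21/76 + 25/76 → 23/38
merge 15/38 + 23/38 → 1
L = 7/152 + 23/152 + 37/152 + 15/38 + 23/38 + 1 = 371/152 ≈ 2.441 bits/symbol.

2.441 bits/symbol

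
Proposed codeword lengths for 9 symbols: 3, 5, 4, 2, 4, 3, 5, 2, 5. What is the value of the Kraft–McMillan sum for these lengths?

0.96875

With common denominator 2^5 = 32: Σ 2^(−ℓᵢ) = 4/32 + 1/32 + 2/32 + 8/32 + 2/32 + 4/32 + 1/32 + 8/32 + 1/32 = 31/32 = 0.96875.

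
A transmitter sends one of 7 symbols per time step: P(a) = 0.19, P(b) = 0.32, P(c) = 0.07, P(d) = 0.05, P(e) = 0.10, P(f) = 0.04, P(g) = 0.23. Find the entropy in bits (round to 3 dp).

H = −Σ pᵢ log₂ pᵢ.
−0.19·log₂(0.19) = 0.4552
−0.32·log₂(0.32) = 0.5260
−0.07·log₂(0.07) = 0.2686
−0.05·log₂(0.05) = 0.2161
−0.10·log₂(0.10) = 0.3322
−0.04·log₂(0.04) = 0.1858
−0.23·log₂(0.23) = 0.4877
Sum ≈ 2.4715 → 2.472 bits.

2.472 bits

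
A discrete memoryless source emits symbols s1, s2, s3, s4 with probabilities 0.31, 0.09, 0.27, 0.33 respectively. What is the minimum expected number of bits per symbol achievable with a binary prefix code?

2 bits/symbol

Repeatedly combine the two least-probable nodes; the expected code length is the sum of the merged weights.
merge 9/100 + 27/100 → 9/25
merge 31/100 + 33/100 → 16/25
merge 9/25 + 16/25 → 1
L = 9/25 + 16/25 + 1 = 2 bits/symbol.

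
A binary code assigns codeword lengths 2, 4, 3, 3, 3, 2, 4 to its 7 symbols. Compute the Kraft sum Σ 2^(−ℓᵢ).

With common denominator 2^4 = 16: Σ 2^(−ℓᵢ) = 4/16 + 1/16 + 2/16 + 2/16 + 2/16 + 4/16 + 1/16 = 16/16 = 1.

1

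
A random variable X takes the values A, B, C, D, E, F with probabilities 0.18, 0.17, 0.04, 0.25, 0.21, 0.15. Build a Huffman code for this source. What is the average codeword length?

Repeatedly combine the two least-probable nodes; the expected code length is the sum of the merged weights.
merge 1/25 + 3/20 → 19/100
merge 17/100 + 9/50 → 7/20
merge 19/100 + 21/100 → 2/5
merge 1/4 + 7/20 → 3/5
merge 2/5 + 3/5 → 1
L = 19/100 + 7/20 + 2/5 + 3/5 + 1 = 127/50 = 2.54 bits/symbol.

2.54 bits/symbol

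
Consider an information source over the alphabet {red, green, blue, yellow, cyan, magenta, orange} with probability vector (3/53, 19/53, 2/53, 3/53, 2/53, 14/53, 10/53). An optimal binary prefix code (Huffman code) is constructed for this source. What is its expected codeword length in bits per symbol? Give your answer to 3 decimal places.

2.377 bits/symbol

Repeatedly combine the two least-probable nodes; the expected code length is the sum of the merged weights.
merge 2/53 + 2/53 → 4/53
merge 3/53 + 3/53 → 6/53
merge 4/53 + 6/53 → 10/53
merge 10/53 + 10/53 → 20/53
merge 14/53 + 19/53 → 33/53
merge 20/53 + 33/53 → 1
L = 4/53 + 6/53 + 10/53 + 20/53 + 33/53 + 1 = 126/53 ≈ 2.377 bits/symbol.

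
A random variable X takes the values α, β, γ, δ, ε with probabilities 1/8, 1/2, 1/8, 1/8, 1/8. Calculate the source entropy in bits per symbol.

Each probability is a power of 1/2, so log₂(1/p) is an integer.
H = Σ p·log₂(1/p) = 1/8·3 + 1/2·1 + 1/8·3 + 1/8·3 + 1/8·3 = 2 bits.

2 bits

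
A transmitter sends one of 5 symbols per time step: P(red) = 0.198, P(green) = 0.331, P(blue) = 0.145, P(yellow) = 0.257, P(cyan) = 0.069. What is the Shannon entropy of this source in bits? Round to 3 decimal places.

2.164 bits

H = −Σ pᵢ log₂ pᵢ.
−0.198·log₂(0.198) = 0.4626
−0.331·log₂(0.331) = 0.5280
−0.145·log₂(0.145) = 0.4040
−0.257·log₂(0.257) = 0.5038
−0.069·log₂(0.069) = 0.2662
Sum ≈ 2.1645 → 2.164 bits.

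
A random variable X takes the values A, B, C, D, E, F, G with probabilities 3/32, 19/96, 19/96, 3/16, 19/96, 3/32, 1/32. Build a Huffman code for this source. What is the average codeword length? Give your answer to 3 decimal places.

Repeatedly combine the two least-probable nodes; the expected code length is the sum of the merged weights.
merge 1/32 + 3/32 → 1/8
merge 3/32 + 1/8 → 7/32
merge 3/16 + 19/96 → 37/96
merge 19/96 + 19/96 → 19/48
merge 7/32 + 37/96 → 29/48
merge 19/48 + 29/48 → 1
L = 1/8 + 7/32 + 37/96 + 19/48 + 29/48 + 1 = 131/48 ≈ 2.729 bits/symbol.

2.729 bits/symbol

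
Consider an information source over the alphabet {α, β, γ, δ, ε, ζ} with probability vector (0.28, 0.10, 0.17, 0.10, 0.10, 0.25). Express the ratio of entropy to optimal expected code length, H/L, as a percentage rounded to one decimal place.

99.0%

Entropy H = −Σ p log₂ p ≈ 2.4454 bits.
Huffman merges: 1/10+1/10→1/5; 1/10+17/100→27/100; 1/5+1/4→9/20; 27/100+7/25→11/20; 9/20+11/20→1. L = 247/100 ≈ 2.4700.
Efficiency = H/L = 2.4454/2.4700 = 99.0%.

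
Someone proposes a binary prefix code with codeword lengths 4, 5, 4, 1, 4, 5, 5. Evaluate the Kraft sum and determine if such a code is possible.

0.78125; yes

With common denominator 2^5 = 32: Σ 2^(−ℓᵢ) = 2/32 + 1/32 + 2/32 + 16/32 + 2/32 + 1/32 + 1/32 = 25/32 = 0.78125.
Kraft's inequality requires Σ ≤ 1; here Σ = 0.78125 ≤ 1, so such a prefix code exists.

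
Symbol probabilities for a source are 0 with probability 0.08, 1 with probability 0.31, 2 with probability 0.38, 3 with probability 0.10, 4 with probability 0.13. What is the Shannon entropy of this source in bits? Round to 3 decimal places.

2.061 bits

H = −Σ pᵢ log₂ pᵢ.
−0.08·log₂(0.08) = 0.2915
−0.31·log₂(0.31) = 0.5238
−0.38·log₂(0.38) = 0.5305
−0.10·log₂(0.10) = 0.3322
−0.13·log₂(0.13) = 0.3826
Sum ≈ 2.0606 → 2.061 bits.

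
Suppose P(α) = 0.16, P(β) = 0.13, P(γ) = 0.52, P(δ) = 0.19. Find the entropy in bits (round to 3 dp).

1.751 bits

H = −Σ pᵢ log₂ pᵢ.
−0.16·log₂(0.16) = 0.4230
−0.13·log₂(0.13) = 0.3826
−0.52·log₂(0.52) = 0.4906
−0.19·log₂(0.19) = 0.4552
Sum ≈ 1.7515 → 1.751 bits.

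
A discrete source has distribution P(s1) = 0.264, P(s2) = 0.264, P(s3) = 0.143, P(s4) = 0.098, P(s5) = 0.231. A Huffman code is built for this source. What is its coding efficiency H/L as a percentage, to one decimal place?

99.6%

Entropy H = −Σ p log₂ p ≈ 2.2325 bits.
Huffman merges: 49/500+143/1000→241/1000; 231/1000+241/1000→59/125; 33/125+33/125→66/125; 59/125+66/125→1. L = 2241/1000 ≈ 2.2410.
Efficiency = H/L = 2.2325/2.2410 = 99.6%.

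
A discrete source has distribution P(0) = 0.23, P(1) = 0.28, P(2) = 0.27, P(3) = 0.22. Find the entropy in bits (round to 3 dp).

1.992 bits

H = −Σ pᵢ log₂ pᵢ.
−0.23·log₂(0.23) = 0.4877
−0.28·log₂(0.28) = 0.5142
−0.27·log₂(0.27) = 0.5100
−0.22·log₂(0.22) = 0.4806
Sum ≈ 1.9925 → 1.992 bits.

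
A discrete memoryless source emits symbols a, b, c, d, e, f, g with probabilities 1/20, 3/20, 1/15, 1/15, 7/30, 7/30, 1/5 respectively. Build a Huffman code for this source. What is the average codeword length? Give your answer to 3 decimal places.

2.633 bits/symbol

Repeatedly combine the two least-probable nodes; the expected code length is the sum of the merged weights.
merge 1/20 + 1/15 → 7/60
merge 1/15 + 7/60 → 11/60
merge 3/20 + 11/60 → 1/3
merge 1/5 + 7/30 → 13/30
merge 7/30 + 1/3 → 17/30
merge 13/30 + 17/30 → 1
L = 7/60 + 11/60 + 1/3 + 13/30 + 17/30 + 1 = 79/30 ≈ 2.633 bits/symbol.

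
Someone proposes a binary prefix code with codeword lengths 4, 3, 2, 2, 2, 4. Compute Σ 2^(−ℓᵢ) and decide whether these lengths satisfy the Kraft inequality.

1; yes

With common denominator 2^4 = 16: Σ 2^(−ℓᵢ) = 1/16 + 2/16 + 4/16 + 4/16 + 4/16 + 1/16 = 16/16 = 1.
Kraft's inequality requires Σ ≤ 1; here Σ = 1 ≤ 1, so such a prefix code exists.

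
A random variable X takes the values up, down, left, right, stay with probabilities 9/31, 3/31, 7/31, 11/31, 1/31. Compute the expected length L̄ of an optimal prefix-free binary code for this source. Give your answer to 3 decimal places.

2.129 bits/symbol

Repeatedly combine the two least-probable nodes; the expected code length is the sum of the merged weights.
merge 1/31 + 3/31 → 4/31
merge 4/31 + 7/31 → 11/31
merge 9/31 + 11/31 → 20/31
merge 11/31 + 20/31 → 1
L = 4/31 + 11/31 + 20/31 + 1 = 66/31 ≈ 2.129 bits/symbol.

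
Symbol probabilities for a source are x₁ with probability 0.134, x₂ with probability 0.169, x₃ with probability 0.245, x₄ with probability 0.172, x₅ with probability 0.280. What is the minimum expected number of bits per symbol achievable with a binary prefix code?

Repeatedly combine the two least-probable nodes; the expected code length is the sum of the merged weights.
merge 67/500 + 169/1000 → 303/1000
merge 43/250 + 49/200 → 417/1000
merge 7/25 + 303/1000 → 583/1000
merge 417/1000 + 583/1000 → 1
L = 303/1000 + 417/1000 + 583/1000 + 1 = 2303/1000 = 2.303 bits/symbol.

2.303 bits/symbol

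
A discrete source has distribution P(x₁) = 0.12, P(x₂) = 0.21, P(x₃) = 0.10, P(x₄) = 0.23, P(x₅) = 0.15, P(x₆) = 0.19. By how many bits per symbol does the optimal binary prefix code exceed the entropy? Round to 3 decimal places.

Entropy H = −Σ p log₂ p ≈ 2.5255 bits.
Huffman merges: 1/10+3/25→11/50; 3/20+19/100→17/50; 21/100+11/50→43/100; 23/100+17/50→57/100; 43/100+57/100→1. L = 64/25 ≈ 2.5600.
L − H = 2.5600 − 2.5255 = 0.034 bits.

0.034 bits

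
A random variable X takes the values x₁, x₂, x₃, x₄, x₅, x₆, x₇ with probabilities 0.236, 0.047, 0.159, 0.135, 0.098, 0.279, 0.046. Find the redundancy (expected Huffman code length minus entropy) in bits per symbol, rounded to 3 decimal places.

Entropy H = −Σ p log₂ p ≈ 2.5573 bits.
Huffman merges: 23/500+47/1000→93/1000; 93/1000+49/500→191/1000; 27/200+159/1000→147/500; 191/1000+59/250→427/1000; 279/1000+147/500→573/1000; 427/1000+573/1000→1. L = 1289/500 ≈ 2.5780.
L − H = 2.5780 − 2.5573 = 0.021 bits.

0.021 bits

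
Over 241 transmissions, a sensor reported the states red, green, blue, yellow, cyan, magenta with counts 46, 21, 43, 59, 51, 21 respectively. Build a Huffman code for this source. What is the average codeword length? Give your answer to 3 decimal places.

2.527 bits/symbol

Probabilities are the counts divided by 241.
Repeatedly combine the two least-probable nodes; the expected code length is the sum of the merged weights.
merge 21/241 + 21/241 → 42/241
merge 42/241 + 43/241 → 85/241
merge 46/241 + 51/241 → 97/241
merge 59/241 + 85/241 → 144/241
merge 97/241 + 144/241 → 1
L = 42/241 + 85/241 + 97/241 + 144/241 + 1 = 609/241 ≈ 2.527 bits/symbol.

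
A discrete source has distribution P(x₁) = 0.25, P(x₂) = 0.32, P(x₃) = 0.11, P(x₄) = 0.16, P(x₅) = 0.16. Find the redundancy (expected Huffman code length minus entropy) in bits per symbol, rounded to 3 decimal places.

Entropy H = −Σ p log₂ p ≈ 2.2224 bits.
Huffman merges: 11/100+4/25→27/100; 4/25+1/4→41/100; 27/100+8/25→59/100; 41/100+59/100→1. L = 227/100 ≈ 2.2700.
L − H = 2.2700 − 2.2224 = 0.048 bits.

0.048 bits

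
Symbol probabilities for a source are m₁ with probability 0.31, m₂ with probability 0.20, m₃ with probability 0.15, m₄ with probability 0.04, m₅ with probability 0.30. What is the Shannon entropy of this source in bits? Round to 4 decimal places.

H = −Σ pᵢ log₂ pᵢ.
−0.31·log₂(0.31) = 0.5238
−0.20·log₂(0.20) = 0.4644
−0.15·log₂(0.15) = 0.4105
−0.04·log₂(0.04) = 0.1858
−0.30·log₂(0.30) = 0.5211
Sum ≈ 2.1056 → 2.1056 bits.

2.1056 bits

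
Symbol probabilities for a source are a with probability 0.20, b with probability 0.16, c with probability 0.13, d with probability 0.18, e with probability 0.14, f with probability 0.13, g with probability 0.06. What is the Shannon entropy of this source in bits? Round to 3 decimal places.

H = −Σ pᵢ log₂ pᵢ.
−0.20·log₂(0.20) = 0.4644
−0.16·log₂(0.16) = 0.4230
−0.13·log₂(0.13) = 0.3826
−0.18·log₂(0.18) = 0.4453
−0.14·log₂(0.14) = 0.3971
−0.13·log₂(0.13) = 0.3826
−0.06·log₂(0.06) = 0.2435
Sum ≈ 2.7386 → 2.739 bits.

2.739 bits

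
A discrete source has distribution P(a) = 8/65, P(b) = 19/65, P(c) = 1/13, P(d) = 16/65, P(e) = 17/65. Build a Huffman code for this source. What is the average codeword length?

2.2 bits/symbol

Repeatedly combine the two least-probable nodes; the expected code length is the sum of the merged weights.
merge 1/13 + 8/65 → 1/5
merge 1/5 + 16/65 → 29/65
merge 17/65 + 19/65 → 36/65
merge 29/65 + 36/65 → 1
L = 1/5 + 29/65 + 36/65 + 1 = 11/5 = 2.2 bits/symbol.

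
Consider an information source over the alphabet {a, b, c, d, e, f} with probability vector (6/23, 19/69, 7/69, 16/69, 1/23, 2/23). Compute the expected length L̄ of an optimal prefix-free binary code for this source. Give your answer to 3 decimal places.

Repeatedly combine the two least-probable nodes; the expected code length is the sum of the merged weights.
merge 1/23 + 2/23 → 3/23
merge 7/69 + 3/23 → 16/69
merge 16/69 + 16/69 → 32/69
merge 6/23 + 19/69 → 37/69
merge 32/69 + 37/69 → 1
L = 3/23 + 16/69 + 32/69 + 37/69 + 1 = 163/69 ≈ 2.362 bits/symbol.

2.362 bits/symbol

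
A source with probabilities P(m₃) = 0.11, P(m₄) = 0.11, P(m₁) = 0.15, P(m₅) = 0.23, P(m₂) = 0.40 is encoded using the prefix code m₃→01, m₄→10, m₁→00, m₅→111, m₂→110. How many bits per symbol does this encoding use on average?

2.63 bits/symbol

L̄ = Σ pᵢ·ℓᵢ = 0.11·2 + 0.11·2 + 0.15·2 + 0.23·3 + 0.40·3 = 2.63 bits/symbol.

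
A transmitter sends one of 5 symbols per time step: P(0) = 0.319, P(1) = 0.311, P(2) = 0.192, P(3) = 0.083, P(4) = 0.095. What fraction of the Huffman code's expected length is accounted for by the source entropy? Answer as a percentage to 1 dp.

97.7%

Entropy H = −Σ p log₂ p ≈ 2.1276 bits.
Huffman merges: 83/1000+19/200→89/500; 89/500+24/125→37/100; 311/1000+319/1000→63/100; 37/100+63/100→1. L = 1089/500 ≈ 2.1780.
Efficiency = H/L = 2.1276/2.1780 = 97.7%.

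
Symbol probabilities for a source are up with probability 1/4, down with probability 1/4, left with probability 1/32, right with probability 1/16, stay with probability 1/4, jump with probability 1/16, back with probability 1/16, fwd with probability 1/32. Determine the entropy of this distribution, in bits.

Each probability is a power of 1/2, so log₂(1/p) is an integer.
H = Σ p·log₂(1/p) = 1/4·2 + 1/4·2 + 1/32·5 + 1/16·4 + 1/4·2 + 1/16·4 + 1/16·4 + 1/32·5 = 2.5625 bits.

2.5625 bits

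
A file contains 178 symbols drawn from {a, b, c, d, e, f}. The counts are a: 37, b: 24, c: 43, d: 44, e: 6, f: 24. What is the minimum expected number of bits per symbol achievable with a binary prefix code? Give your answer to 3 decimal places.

Probabilities are the counts divided by 178.
Repeatedly combine the two least-probable nodes; the expected code length is the sum of the merged weights.
merge 3/89 + 12/89 → 15/89
merge 12/89 + 15/89 → 27/89
merge 37/178 + 43/178 → 40/89
merge 22/89 + 27/89 → 49/89
merge 40/89 + 49/89 → 1
L = 15/89 + 27/89 + 40/89 + 49/89 + 1 = 220/89 ≈ 2.472 bits/symbol.

2.472 bits/symbol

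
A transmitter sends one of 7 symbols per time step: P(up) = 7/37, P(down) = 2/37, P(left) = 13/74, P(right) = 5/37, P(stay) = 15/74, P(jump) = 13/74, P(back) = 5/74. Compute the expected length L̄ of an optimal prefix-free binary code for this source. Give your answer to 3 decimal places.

Repeatedly combine the two least-probable nodes; the expected code length is the sum of the merged weights.
merge 2/37 + 5/74 → 9/74
merge 9/74 + 5/37 → 19/74
merge 13/74 + 13/74 → 13/37
merge 7/37 + 15/74 → 29/74
merge 19/74 + 13/37 → 45/74
merge 29/74 + 45/74 → 1
L = 9/74 + 19/74 + 13/37 + 29/74 + 45/74 + 1 = 101/37 ≈ 2.730 bits/symbol.

2.730 bits/symbol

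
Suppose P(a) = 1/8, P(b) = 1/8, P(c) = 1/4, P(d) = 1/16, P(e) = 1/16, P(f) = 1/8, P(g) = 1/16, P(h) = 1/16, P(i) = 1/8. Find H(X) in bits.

3 bits

Each probability is a power of 1/2, so log₂(1/p) is an integer.
H = Σ p·log₂(1/p) = 1/8·3 + 1/8·3 + 1/4·2 + 1/16·4 + 1/16·4 + 1/8·3 + 1/16·4 + 1/16·4 + 1/8·3 = 3 bits.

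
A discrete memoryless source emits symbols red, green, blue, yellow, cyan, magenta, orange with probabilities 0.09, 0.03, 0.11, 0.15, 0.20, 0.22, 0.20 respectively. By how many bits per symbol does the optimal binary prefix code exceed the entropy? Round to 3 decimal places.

Entropy H = −Σ p log₂ p ≈ 2.6346 bits.
Huffman merges: 3/100+9/100→3/25; 11/100+3/25→23/100; 3/20+1/5→7/20; 1/5+11/50→21/50; 23/100+7/20→29/50; 21/50+29/50→1. L = 27/10 ≈ 2.7000.
L − H = 2.7000 − 2.6346 = 0.065 bits.

0.065 bits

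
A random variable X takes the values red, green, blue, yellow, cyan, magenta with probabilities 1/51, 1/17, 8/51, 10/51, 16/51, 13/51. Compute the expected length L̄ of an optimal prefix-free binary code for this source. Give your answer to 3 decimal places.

Repeatedly combine the two least-probable nodes; the expected code length is the sum of the merged weights.
merge 1/51 + 1/17 → 4/51
merge 4/51 + 8/51 → 4/17
merge 10/51 + 4/17 → 22/51
merge 13/51 + 16/51 → 29/51
merge 22/51 + 29/51 → 1
L = 4/51 + 4/17 + 22/51 + 29/51 + 1 = 118/51 ≈ 2.314 bits/symbol.

2.314 bits/symbol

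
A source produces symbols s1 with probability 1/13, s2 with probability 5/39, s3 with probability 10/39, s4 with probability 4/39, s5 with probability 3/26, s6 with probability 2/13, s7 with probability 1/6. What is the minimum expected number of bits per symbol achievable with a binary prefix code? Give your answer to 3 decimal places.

2.744 bits/symbol

Repeatedly combine the two least-probable nodes; the expected code length is the sum of the merged weights.
merge 1/13 + 4/39 → 7/39
merge 3/26 + 5/39 → 19/78
merge 2/13 + 1/6 → 25/78
merge 7/39 + 19/78 → 11/26
merge 10/39 + 25/78 → 15/26
merge 11/26 + 15/26 → 1
L = 7/39 + 19/78 + 25/78 + 11/26 + 15/26 + 1 = 107/39 ≈ 2.744 bits/symbol.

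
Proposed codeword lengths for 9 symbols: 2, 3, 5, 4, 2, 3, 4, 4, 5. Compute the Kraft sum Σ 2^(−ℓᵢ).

With common denominator 2^5 = 32: Σ 2^(−ℓᵢ) = 8/32 + 4/32 + 1/32 + 2/32 + 8/32 + 4/32 + 2/32 + 2/32 + 1/32 = 32/32 = 1.

1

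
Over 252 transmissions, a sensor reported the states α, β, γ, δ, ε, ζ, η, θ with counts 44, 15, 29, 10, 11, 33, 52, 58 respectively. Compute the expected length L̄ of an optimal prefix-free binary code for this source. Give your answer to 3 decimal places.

2.790 bits/symbol

Probabilities are the counts divided by 252.
Repeatedly combine the two least-probable nodes; the expected code length is the sum of the merged weights.
merge 5/126 + 11/252 → 1/12
merge 5/84 + 1/12 → 1/7
merge 29/252 + 11/84 → 31/126
merge 1/7 + 11/63 → 20/63
merge 13/63 + 29/126 → 55/126
merge 31/126 + 20/63 → 71/126
merge 55/126 + 71/126 → 1
L = 1/12 + 1/7 + 31/126 + 20/63 + 55/126 + 71/126 + 1 = 703/252 ≈ 2.790 bits/symbol.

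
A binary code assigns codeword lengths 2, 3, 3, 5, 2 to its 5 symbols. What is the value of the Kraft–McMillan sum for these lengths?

0.78125

With common denominator 2^5 = 32: Σ 2^(−ℓᵢ) = 8/32 + 4/32 + 4/32 + 1/32 + 8/32 = 25/32 = 0.78125.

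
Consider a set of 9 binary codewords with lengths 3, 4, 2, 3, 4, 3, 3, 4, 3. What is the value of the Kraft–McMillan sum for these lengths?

With common denominator 2^4 = 16: Σ 2^(−ℓᵢ) = 2/16 + 1/16 + 4/16 + 2/16 + 1/16 + 2/16 + 2/16 + 1/16 + 2/16 = 17/16 = 1.0625.

1.0625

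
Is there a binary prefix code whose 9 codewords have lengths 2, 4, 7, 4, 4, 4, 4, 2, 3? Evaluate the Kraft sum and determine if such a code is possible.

With common denominator 2^7 = 128: Σ 2^(−ℓᵢ) = 32/128 + 8/128 + 1/128 + 8/128 + 8/128 + 8/128 + 8/128 + 32/128 + 16/128 = 121/128 = 0.9453125.
Kraft's inequality requires Σ ≤ 1; here Σ = 0.9453125 ≤ 1, so such a prefix code exists.

0.9453125; yes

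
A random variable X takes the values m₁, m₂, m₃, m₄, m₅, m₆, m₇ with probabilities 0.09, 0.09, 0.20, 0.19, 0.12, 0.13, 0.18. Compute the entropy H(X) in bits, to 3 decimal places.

2.740 bits

H = −Σ pᵢ log₂ pᵢ.
−0.09·log₂(0.09) = 0.3127
−0.09·log₂(0.09) = 0.3127
−0.20·log₂(0.20) = 0.4644
−0.19·log₂(0.19) = 0.4552
−0.12·log₂(0.12) = 0.3671
−0.13·log₂(0.13) = 0.3826
−0.18·log₂(0.18) = 0.4453
Sum ≈ 2.7399 → 2.740 bits.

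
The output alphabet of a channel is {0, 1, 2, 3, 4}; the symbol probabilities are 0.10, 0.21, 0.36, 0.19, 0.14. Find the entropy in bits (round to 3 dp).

H = −Σ pᵢ log₂ pᵢ.
−0.10·log₂(0.10) = 0.3322
−0.21·log₂(0.21) = 0.4728
−0.36·log₂(0.36) = 0.5306
−0.19·log₂(0.19) = 0.4552
−0.14·log₂(0.14) = 0.3971
Sum ≈ 2.1880 → 2.188 bits.

2.188 bits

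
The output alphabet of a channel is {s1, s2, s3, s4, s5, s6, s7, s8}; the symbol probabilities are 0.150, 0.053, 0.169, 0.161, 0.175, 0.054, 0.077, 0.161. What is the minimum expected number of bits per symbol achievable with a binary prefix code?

Repeatedly combine the two least-probable nodes; the expected code length is the sum of the merged weights.
merge 53/1000 + 27/500 → 107/1000
merge 77/1000 + 107/1000 → 23/125
merge 3/20 + 161/1000 → 311/1000
merge 161/1000 + 169/1000 → 33/100
merge 7/40 + 23/125 → 359/1000
merge 311/1000 + 33/100 → 641/1000
merge 359/1000 + 641/1000 → 1
L = 107/1000 + 23/125 + 311/1000 + 33/100 + 359/1000 + 641/1000 + 1 = 733/250 = 2.932 bits/symbol.

2.932 bits/symbol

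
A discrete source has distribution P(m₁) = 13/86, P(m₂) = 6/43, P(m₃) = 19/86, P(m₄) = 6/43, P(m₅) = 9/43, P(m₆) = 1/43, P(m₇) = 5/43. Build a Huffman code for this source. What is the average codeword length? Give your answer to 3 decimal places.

2.709 bits/symbol

Repeatedly combine the two least-probable nodes; the expected code length is the sum of the merged weights.
merge 1/43 + 5/43 → 6/43
merge 6/43 + 6/43 → 12/43
merge 6/43 + 13/86 → 25/86
merge 9/43 + 19/86 → 37/86
merge 12/43 + 25/86 → 49/86
merge 37/86 + 49/86 → 1
L = 6/43 + 12/43 + 25/86 + 37/86 + 49/86 + 1 = 233/86 ≈ 2.709 bits/symbol.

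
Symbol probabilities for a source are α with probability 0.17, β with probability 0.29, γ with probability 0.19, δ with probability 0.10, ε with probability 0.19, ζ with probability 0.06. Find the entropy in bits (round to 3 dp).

2.439 bits

H = −Σ pᵢ log₂ pᵢ.
−0.17·log₂(0.17) = 0.4346
−0.29·log₂(0.29) = 0.5179
−0.19·log₂(0.19) = 0.4552
−0.10·log₂(0.10) = 0.3322
−0.19·log₂(0.19) = 0.4552
−0.06·log₂(0.06) = 0.2435
Sum ≈ 2.4387 → 2.439 bits.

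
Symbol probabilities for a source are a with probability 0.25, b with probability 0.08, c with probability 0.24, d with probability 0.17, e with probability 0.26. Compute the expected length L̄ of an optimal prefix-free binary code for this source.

Repeatedly combine the two least-probable nodes; the expected code length is the sum of the merged weights.
merge 2/25 + 17/100 → 1/4
merge 6/25 + 1/4 → 49/100
merge 1/4 + 13/50 → 51/100
merge 49/100 + 51/100 → 1
L = 1/4 + 49/100 + 51/100 + 1 = 9/4 = 2.25 bits/symbol.

2.25 bits/symbol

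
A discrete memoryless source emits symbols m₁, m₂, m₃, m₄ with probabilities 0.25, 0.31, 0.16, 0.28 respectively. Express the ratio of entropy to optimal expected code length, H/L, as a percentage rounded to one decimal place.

98.1%

Entropy H = −Σ p log₂ p ≈ 1.9610 bits.
Huffman merges: 4/25+1/4→41/100; 7/25+31/100→59/100; 41/100+59/100→1. L = 2 ≈ 2.0000.
Efficiency = H/L = 1.9610/2.0000 = 98.1%.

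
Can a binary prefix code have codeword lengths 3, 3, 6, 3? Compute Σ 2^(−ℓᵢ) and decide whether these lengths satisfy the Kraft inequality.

0.390625; yes

With common denominator 2^6 = 64: Σ 2^(−ℓᵢ) = 8/64 + 8/64 + 1/64 + 8/64 = 25/64 = 0.390625.
Kraft's inequality requires Σ ≤ 1; here Σ = 0.390625 ≤ 1, so such a prefix code exists.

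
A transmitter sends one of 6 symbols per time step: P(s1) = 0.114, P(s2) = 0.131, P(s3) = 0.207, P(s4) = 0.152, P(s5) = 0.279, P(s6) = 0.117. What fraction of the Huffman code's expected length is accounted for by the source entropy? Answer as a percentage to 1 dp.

Entropy H = −Σ p log₂ p ≈ 2.5008 bits.
Huffman merges: 57/500+117/1000→231/1000; 131/1000+19/125→283/1000; 207/1000+231/1000→219/500; 279/1000+283/1000→281/500; 219/500+281/500→1. L = 1257/500 ≈ 2.5140.
Efficiency = H/L = 2.5008/2.5140 = 99.5%.

99.5%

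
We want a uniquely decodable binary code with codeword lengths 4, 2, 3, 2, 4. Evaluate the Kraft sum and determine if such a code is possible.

0.75; yes

With common denominator 2^4 = 16: Σ 2^(−ℓᵢ) = 1/16 + 4/16 + 2/16 + 4/16 + 1/16 = 12/16 = 0.75.
Kraft's inequality requires Σ ≤ 1; here Σ = 0.75 ≤ 1, so such a prefix code exists.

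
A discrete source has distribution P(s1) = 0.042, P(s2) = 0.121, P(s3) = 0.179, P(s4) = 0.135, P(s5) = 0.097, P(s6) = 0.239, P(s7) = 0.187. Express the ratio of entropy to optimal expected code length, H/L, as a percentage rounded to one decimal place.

Entropy H = −Σ p log₂ p ≈ 2.6674 bits.
Huffman merges: 21/500+97/1000→139/1000; 121/1000+27/200→32/125; 139/1000+179/1000→159/500; 187/1000+239/1000→213/500; 32/125+159/500→287/500; 213/500+287/500→1. L = 2713/1000 ≈ 2.7130.
Efficiency = H/L = 2.6674/2.7130 = 98.3%.

98.3%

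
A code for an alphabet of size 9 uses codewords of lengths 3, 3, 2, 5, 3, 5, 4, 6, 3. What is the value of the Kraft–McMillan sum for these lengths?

0.890625

With common denominator 2^6 = 64: Σ 2^(−ℓᵢ) = 8/64 + 8/64 + 16/64 + 2/64 + 8/64 + 2/64 + 4/64 + 1/64 + 8/64 = 57/64 = 0.890625.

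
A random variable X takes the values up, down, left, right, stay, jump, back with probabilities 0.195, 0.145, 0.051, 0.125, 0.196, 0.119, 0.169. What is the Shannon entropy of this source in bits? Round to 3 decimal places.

H = −Σ pᵢ log₂ pᵢ.
−0.195·log₂(0.195) = 0.4599
−0.145·log₂(0.145) = 0.4040
−0.051·log₂(0.051) = 0.2190
−0.125·log₂(0.125) = 0.3750
−0.196·log₂(0.196) = 0.4608
−0.119·log₂(0.119) = 0.3654
−0.169·log₂(0.169) = 0.4335
Sum ≈ 2.7175 → 2.718 bits.

2.718 bits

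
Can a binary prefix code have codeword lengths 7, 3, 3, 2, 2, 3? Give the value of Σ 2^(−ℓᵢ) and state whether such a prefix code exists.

With common denominator 2^7 = 128: Σ 2^(−ℓᵢ) = 1/128 + 16/128 + 16/128 + 32/128 + 32/128 + 16/128 = 113/128 = 0.8828125.
Kraft's inequality requires Σ ≤ 1; here Σ = 0.8828125 ≤ 1, so such a prefix code exists.

0.8828125; yes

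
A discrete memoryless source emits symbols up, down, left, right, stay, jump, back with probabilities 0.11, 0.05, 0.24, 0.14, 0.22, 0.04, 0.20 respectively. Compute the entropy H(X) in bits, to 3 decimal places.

2.588 bits

H = −Σ pᵢ log₂ pᵢ.
−0.11·log₂(0.11) = 0.3503
−0.05·log₂(0.05) = 0.2161
−0.24·log₂(0.24) = 0.4941
−0.14·log₂(0.14) = 0.3971
−0.22·log₂(0.22) = 0.4806
−0.04·log₂(0.04) = 0.1858
−0.20·log₂(0.20) = 0.4644
Sum ≈ 2.5883 → 2.588 bits.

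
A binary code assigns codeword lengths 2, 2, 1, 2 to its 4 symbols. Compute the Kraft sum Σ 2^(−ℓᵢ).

1.25

With common denominator 2^2 = 4: Σ 2^(−ℓᵢ) = 1/4 + 1/4 + 2/4 + 1/4 = 5/4 = 1.25.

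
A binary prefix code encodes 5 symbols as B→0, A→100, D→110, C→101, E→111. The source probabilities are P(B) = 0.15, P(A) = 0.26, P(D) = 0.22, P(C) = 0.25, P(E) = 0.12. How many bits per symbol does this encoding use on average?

L̄ = Σ pᵢ·ℓᵢ = 0.15·1 + 0.26·3 + 0.22·3 + 0.25·3 + 0.12·3 = 2.7 bits/symbol.

2.7 bits/symbol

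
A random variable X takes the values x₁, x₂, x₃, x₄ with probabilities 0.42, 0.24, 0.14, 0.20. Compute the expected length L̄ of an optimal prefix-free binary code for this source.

1.92 bits/symbol

Repeatedly combine the two least-probable nodes; the expected code length is the sum of the merged weights.
merge 7/50 + 1/5 → 17/50
merge 6/25 + 17/50 → 29/50
merge 21/50 + 29/50 → 1
L = 17/50 + 29/50 + 1 = 48/25 = 1.92 bits/symbol.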